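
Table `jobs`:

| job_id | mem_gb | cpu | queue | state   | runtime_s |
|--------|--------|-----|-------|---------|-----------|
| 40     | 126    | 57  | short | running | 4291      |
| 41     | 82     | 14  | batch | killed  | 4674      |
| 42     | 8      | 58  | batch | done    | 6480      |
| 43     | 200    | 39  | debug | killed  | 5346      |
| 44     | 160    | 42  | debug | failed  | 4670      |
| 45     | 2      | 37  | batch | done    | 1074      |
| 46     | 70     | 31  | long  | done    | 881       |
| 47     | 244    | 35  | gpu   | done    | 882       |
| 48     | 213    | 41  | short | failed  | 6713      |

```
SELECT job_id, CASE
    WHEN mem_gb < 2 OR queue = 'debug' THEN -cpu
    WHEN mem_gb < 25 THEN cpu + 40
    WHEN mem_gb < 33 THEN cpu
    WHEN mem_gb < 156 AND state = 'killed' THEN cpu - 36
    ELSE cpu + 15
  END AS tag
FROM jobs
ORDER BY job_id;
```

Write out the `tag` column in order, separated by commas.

job_id=40: ELSE → 72
job_id=41: mem_gb < 156 AND state = 'killed' → -22
job_id=42: mem_gb < 25 → 98
job_id=43: mem_gb < 2 OR queue = 'debug' → -39
job_id=44: mem_gb < 2 OR queue = 'debug' → -42
job_id=45: mem_gb < 25 → 77
job_id=46: ELSE → 46
job_id=47: ELSE → 50
job_id=48: ELSE → 56

72, -22, 98, -39, -42, 77, 46, 50, 56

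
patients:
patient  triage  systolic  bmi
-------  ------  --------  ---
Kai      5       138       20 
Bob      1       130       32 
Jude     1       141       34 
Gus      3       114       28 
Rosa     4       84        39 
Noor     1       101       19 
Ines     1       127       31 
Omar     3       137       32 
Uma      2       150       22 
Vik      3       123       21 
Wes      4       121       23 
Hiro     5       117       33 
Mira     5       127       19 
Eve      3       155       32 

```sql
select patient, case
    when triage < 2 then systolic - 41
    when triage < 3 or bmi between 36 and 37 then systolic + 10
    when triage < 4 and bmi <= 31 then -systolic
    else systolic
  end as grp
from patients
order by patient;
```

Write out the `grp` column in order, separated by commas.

patient=Bob: triage < 2 → 89
patient=Eve: ELSE → 155
patient=Gus: triage < 4 and bmi <= 31 → -114
patient=Hiro: ELSE → 117
patient=Ines: triage < 2 → 86
patient=Jude: triage < 2 → 100
patient=Kai: ELSE → 138
patient=Mira: ELSE → 127
patient=Noor: triage < 2 → 60
patient=Omar: ELSE → 137
patient=Rosa: ELSE → 84
patient=Uma: triage < 3 or bmi between 36 and 37 → 160
patient=Vik: triage < 4 and bmi <= 31 → -123
patient=Wes: ELSE → 121

89, 155, -114, 117, 86, 100, 138, 127, 60, 137, 84, 160, -123, 121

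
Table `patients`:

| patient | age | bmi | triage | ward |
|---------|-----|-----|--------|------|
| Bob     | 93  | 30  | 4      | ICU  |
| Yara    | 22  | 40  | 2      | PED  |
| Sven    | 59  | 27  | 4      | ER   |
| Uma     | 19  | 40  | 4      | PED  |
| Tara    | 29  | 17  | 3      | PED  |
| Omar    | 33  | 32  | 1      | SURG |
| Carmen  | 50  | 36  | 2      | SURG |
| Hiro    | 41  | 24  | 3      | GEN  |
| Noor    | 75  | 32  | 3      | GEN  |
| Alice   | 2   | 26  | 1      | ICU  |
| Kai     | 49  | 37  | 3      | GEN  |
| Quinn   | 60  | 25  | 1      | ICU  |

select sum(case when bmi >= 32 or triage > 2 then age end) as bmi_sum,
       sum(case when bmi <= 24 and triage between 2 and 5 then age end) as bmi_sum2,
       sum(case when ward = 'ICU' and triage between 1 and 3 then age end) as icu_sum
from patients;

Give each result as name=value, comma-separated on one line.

bmi_sum=470, bmi_sum2=70, icu_sum=62

[bmi_sum: bmi >= 32 or triage > 2]
patient=Bob: ✓ → 93
patient=Yara: ✓ → 22
patient=Sven: ✓ → 59
patient=Uma: ✓ → 19
patient=Tara: ✓ → 29
patient=Omar: ✓ → 33
patient=Carmen: ✓ → 50
patient=Hiro: ✓ → 41
patient=Noor: ✓ → 75
patient=Alice: ✗
patient=Kai: ✓ → 49
patient=Quinn: ✗
bmi_sum = 93 + 22 + 59 + 19 + 29 + 33 + 50 + 41 + 75 + 49 = 470
—
[bmi_sum2: bmi <= 24 and triage between 2 and 5]
patient=Bob: ✗
patient=Yara: ✗
patient=Sven: ✗
patient=Uma: ✗
patient=Tara: ✓ → 29
patient=Omar: ✗
patient=Carmen: ✗
patient=Hiro: ✓ → 41
patient=Noor: ✗
patient=Alice: ✗
patient=Kai: ✗
patient=Quinn: ✗
bmi_sum2 = 29 + 41 = 70
—
[icu_sum: ward = 'ICU' and triage between 1 and 3]
patient=Bob: ✗
patient=Yara: ✗
patient=Sven: ✗
patient=Uma: ✗
patient=Tara: ✗
patient=Omar: ✗
patient=Carmen: ✗
patient=Hiro: ✗
patient=Noor: ✗
patient=Alice: ✓ → 2
patient=Kai: ✗
patient=Quinn: ✓ → 60
icu_sum = 2 + 60 = 62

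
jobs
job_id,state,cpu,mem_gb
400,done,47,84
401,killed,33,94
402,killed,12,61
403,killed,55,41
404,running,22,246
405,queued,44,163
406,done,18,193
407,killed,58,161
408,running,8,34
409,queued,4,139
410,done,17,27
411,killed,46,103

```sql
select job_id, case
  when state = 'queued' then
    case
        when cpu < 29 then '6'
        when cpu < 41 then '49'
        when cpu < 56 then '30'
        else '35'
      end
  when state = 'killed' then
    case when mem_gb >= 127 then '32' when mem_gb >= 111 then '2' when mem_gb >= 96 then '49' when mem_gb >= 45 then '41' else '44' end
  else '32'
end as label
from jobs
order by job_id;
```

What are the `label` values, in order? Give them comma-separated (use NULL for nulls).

job_id=400: state='done' → outer ELSE → 32
job_id=401: state='killed' → inner[mem_gb >= 45] → 41
job_id=402: state='killed' → inner[mem_gb >= 45] → 41
job_id=403: state='killed' → inner[ELSE] → 44
job_id=404: state='running' → outer ELSE → 32
job_id=405: state='queued' → inner[cpu < 56] → 30
job_id=406: state='done' → outer ELSE → 32
job_id=407: state='killed' → inner[mem_gb >= 127] → 32
job_id=408: state='running' → outer ELSE → 32
job_id=409: state='queued' → inner[cpu < 29] → 6
job_id=410: state='done' → outer ELSE → 32
job_id=411: state='killed' → inner[mem_gb >= 96] → 49

32, 41, 41, 44, 32, 30, 32, 32, 32, 6, 32, 49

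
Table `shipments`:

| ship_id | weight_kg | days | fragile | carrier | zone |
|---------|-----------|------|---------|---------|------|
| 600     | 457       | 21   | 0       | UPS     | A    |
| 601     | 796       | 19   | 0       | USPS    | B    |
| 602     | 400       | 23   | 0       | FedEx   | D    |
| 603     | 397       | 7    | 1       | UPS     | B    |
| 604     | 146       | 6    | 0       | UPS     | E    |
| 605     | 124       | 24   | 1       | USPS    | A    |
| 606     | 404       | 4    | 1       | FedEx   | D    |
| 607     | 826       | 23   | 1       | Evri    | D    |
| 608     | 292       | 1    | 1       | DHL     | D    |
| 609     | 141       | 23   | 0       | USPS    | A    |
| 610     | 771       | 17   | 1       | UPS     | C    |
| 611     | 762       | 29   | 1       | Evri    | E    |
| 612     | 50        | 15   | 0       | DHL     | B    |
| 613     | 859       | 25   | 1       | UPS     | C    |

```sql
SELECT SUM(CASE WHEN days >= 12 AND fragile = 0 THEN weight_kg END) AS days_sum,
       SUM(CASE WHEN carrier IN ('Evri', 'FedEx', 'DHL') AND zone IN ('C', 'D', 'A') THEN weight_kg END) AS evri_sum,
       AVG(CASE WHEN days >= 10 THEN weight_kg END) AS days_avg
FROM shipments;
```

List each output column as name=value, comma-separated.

[days_sum: days >= 12 AND fragile = 0]
ship_id=600: ✓ → 457
ship_id=601: ✓ → 796
ship_id=602: ✓ → 400
ship_id=603: ✗
ship_id=604: ✗
ship_id=605: ✗
ship_id=606: ✗
ship_id=607: ✗
ship_id=608: ✗
ship_id=609: ✓ → 141
ship_id=610: ✗
ship_id=611: ✗
ship_id=612: ✓ → 50
ship_id=613: ✗
days_sum = 457 + 796 + 400 + 141 + 50 = 1844
—
[evri_sum: carrier IN ('Evri', 'FedEx', 'DHL') AND zone IN ('C', 'D', 'A')]
ship_id=600: ✗
ship_id=601: ✗
ship_id=602: ✓ → 400
ship_id=603: ✗
ship_id=604: ✗
ship_id=605: ✗
ship_id=606: ✓ → 404
ship_id=607: ✓ → 826
ship_id=608: ✓ → 292
ship_id=609: ✗
ship_id=610: ✗
ship_id=611: ✗
ship_id=612: ✗
ship_id=613: ✗
evri_sum = 400 + 404 + 826 + 292 = 1922
—
[days_avg: days >= 10]
ship_id=600: ✓ → 457
ship_id=601: ✓ → 796
ship_id=602: ✓ → 400
ship_id=603: ✗
ship_id=604: ✗
ship_id=605: ✓ → 124
ship_id=606: ✗
ship_id=607: ✓ → 826
ship_id=608: ✗
ship_id=609: ✓ → 141
ship_id=610: ✓ → 771
ship_id=611: ✓ → 762
ship_id=612: ✓ → 50
ship_id=613: ✓ → 859
days_avg = (457 + 796 + 400 + 124 + 826 + 141 + 771 + 762 + 50 + 859) / 10 = 518.6

days_sum=1844, evri_sum=1922, days_avg=518.6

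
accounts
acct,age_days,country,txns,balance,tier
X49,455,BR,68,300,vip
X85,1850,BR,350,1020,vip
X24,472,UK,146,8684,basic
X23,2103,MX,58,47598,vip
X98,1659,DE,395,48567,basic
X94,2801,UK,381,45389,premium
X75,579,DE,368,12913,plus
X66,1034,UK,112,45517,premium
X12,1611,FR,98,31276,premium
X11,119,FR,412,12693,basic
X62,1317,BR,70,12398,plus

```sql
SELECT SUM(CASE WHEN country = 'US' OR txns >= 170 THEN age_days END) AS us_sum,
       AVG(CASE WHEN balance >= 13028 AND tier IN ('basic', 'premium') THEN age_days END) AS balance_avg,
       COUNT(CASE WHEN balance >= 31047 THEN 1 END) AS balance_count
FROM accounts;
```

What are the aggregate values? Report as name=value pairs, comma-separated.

[us_sum: country = 'US' OR txns >= 170]
acct=X49: ✗
acct=X85: ✓ → 1850
acct=X24: ✗
acct=X23: ✗
acct=X98: ✓ → 1659
acct=X94: ✓ → 2801
acct=X75: ✓ → 579
acct=X66: ✗
acct=X12: ✗
acct=X11: ✓ → 119
acct=X62: ✗
us_sum = 1850 + 1659 + 2801 + 579 + 119 = 7008
—
[balance_avg: balance >= 13028 AND tier IN ('basic', 'premium')]
acct=X49: ✗
acct=X85: ✗
acct=X24: ✗
acct=X23: ✗
acct=X98: ✓ → 1659
acct=X94: ✓ → 2801
acct=X75: ✗
acct=X66: ✓ → 1034
acct=X12: ✓ → 1611
acct=X11: ✗
acct=X62: ✗
balance_avg = (1659 + 2801 + 1034 + 1611) / 4 = 1776.25
—
[balance_count: balance >= 31047]
acct=X49: ✗
acct=X85: ✗
acct=X24: ✗
acct=X23: ✓ → 1
acct=X98: ✓ → 1
acct=X94: ✓ → 1
acct=X75: ✗
acct=X66: ✓ → 1
acct=X12: ✓ → 1
acct=X11: ✗
acct=X62: ✗
balance_count = COUNT(1, 1, 1, 1, 1) = 5

us_sum=7008, balance_avg=1776.25, balance_count=5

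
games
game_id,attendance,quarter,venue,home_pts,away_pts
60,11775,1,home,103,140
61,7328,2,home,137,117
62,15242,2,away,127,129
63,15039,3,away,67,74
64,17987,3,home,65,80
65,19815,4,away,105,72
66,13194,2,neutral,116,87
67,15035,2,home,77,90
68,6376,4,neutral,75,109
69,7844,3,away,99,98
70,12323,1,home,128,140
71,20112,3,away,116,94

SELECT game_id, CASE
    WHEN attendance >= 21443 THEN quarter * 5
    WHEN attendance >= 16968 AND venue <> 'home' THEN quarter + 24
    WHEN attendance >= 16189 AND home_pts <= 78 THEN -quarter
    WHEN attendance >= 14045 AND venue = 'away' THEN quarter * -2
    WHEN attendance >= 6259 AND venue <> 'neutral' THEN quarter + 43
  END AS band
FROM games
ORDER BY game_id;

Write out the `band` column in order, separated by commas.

game_id=60: attendance >= 6259 AND venue <> 'neutral' → 44
game_id=61: attendance >= 6259 AND venue <> 'neutral' → 45
game_id=62: attendance >= 14045 AND venue = 'away' → -4
game_id=63: attendance >= 14045 AND venue = 'away' → -6
game_id=64: attendance >= 16189 AND home_pts <= 78 → -3
game_id=65: attendance >= 16968 AND venue <> 'home' → 28
game_id=66: (no match → NULL) → NULL
game_id=67: attendance >= 6259 AND venue <> 'neutral' → 45
game_id=68: (no match → NULL) → NULL
game_id=69: attendance >= 6259 AND venue <> 'neutral' → 46
game_id=70: attendance >= 6259 AND venue <> 'neutral' → 44
game_id=71: attendance >= 16968 AND venue <> 'home' → 27

44, 45, -4, -6, -3, 28, NULL, 45, NULL, 46, 44, 27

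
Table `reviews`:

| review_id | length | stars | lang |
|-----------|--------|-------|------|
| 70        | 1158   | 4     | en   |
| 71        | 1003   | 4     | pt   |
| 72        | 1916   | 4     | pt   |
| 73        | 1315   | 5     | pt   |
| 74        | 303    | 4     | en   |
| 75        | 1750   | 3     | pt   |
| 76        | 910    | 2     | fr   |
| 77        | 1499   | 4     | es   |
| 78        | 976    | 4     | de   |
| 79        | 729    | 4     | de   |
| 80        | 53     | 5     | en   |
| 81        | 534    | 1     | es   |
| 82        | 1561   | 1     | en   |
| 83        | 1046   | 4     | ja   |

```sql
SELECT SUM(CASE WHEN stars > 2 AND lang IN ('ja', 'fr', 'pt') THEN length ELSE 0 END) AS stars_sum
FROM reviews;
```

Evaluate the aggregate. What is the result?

review_id=70: ✗
review_id=71: ✓ → 1003
review_id=72: ✓ → 1916
review_id=73: ✓ → 1315
review_id=74: ✗
review_id=75: ✓ → 1750
review_id=76: ✗
review_id=77: ✗
review_id=78: ✗
review_id=79: ✗
review_id=80: ✗
review_id=81: ✗
review_id=82: ✗
review_id=83: ✓ → 1046
stars_sum = 1003 + 1916 + 1315 + 1750 + 1046 = 7030

7030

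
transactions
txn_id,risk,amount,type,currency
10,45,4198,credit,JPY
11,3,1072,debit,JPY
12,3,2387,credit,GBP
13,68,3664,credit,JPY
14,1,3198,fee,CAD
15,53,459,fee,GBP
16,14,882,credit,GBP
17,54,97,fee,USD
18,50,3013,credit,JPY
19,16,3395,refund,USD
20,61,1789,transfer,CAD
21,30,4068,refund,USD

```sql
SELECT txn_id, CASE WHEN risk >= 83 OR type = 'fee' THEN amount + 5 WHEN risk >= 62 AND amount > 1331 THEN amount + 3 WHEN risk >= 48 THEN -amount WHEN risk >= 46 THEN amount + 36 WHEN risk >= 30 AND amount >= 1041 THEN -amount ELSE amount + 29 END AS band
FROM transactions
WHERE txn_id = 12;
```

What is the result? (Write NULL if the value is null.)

txn_id = 12: risk=3, amount=2387, type=credit, currency=GBP.
risk >= 83 OR type = 'fee' → false
risk >= 62 AND amount > 1331 → false
risk >= 48 → false
risk >= 46 → false
risk >= 30 AND amount >= 1041 → false
No prior WHEN matched → ELSE → 2416

2416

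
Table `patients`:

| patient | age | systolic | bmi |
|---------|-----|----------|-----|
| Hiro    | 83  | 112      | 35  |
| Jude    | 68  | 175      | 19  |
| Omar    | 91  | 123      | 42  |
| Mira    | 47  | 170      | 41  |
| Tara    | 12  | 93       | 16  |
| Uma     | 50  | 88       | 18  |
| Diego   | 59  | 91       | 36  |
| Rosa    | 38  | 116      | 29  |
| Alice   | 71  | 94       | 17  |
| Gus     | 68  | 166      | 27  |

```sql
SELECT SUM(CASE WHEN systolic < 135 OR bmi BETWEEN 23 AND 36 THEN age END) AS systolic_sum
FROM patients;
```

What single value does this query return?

patient=Hiro: ✓ → 83
patient=Jude: ✗
patient=Omar: ✓ → 91
patient=Mira: ✗
patient=Tara: ✓ → 12
patient=Uma: ✓ → 50
patient=Diego: ✓ → 59
patient=Rosa: ✓ → 38
patient=Alice: ✓ → 71
patient=Gus: ✓ → 68
systolic_sum = 83 + 91 + 12 + 50 + 59 + 38 + 71 + 68 = 472

472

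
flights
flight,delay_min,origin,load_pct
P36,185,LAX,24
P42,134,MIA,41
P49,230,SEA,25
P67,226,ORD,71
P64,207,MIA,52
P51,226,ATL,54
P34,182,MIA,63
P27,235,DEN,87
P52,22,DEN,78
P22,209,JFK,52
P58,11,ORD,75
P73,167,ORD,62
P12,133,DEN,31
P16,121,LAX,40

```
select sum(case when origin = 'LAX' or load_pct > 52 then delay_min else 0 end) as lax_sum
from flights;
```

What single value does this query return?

1375

flight=P36: ✓ → 185
flight=P42: ✗
flight=P49: ✗
flight=P67: ✓ → 226
flight=P64: ✗
flight=P51: ✓ → 226
flight=P34: ✓ → 182
flight=P27: ✓ → 235
flight=P52: ✓ → 22
flight=P22: ✗
flight=P58: ✓ → 11
flight=P73: ✓ → 167
flight=P12: ✗
flight=P16: ✓ → 121
lax_sum = 185 + 226 + 226 + 182 + 235 + 22 + 11 + 167 + 121 = 1375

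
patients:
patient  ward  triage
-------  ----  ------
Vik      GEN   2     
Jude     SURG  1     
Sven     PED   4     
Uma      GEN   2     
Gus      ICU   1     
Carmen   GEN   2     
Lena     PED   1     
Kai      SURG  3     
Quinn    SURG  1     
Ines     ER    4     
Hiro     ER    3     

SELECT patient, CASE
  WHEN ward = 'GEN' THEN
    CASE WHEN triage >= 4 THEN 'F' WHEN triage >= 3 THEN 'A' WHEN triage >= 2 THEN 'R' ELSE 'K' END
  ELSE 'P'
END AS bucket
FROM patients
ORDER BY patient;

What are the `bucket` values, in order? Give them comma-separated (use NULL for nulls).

R, P, P, P, P, P, P, P, P, R, R

patient=Carmen: ward='GEN' → inner[triage >= 2] → R
patient=Gus: ward='ICU' → outer ELSE → P
patient=Hiro: ward='ER' → outer ELSE → P
patient=Ines: ward='ER' → outer ELSE → P
patient=Jude: ward='SURG' → outer ELSE → P
patient=Kai: ward='SURG' → outer ELSE → P
patient=Lena: ward='PED' → outer ELSE → P
patient=Quinn: ward='SURG' → outer ELSE → P
patient=Sven: ward='PED' → outer ELSE → P
patient=Uma: ward='GEN' → inner[triage >= 2] → R
patient=Vik: ward='GEN' → inner[triage >= 2] → R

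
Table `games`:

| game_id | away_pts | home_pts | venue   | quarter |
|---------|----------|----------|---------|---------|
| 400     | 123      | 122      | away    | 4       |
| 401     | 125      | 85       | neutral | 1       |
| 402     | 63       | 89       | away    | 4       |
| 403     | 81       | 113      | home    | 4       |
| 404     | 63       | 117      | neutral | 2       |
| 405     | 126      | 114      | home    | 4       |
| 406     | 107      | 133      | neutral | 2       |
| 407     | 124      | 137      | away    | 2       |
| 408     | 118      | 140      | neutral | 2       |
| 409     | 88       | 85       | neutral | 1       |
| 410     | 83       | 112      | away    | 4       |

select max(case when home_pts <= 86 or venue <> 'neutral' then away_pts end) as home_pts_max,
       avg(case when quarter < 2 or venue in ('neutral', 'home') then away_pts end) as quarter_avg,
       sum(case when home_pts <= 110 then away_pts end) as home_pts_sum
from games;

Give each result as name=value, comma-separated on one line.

[home_pts_max: home_pts <= 86 or venue <> 'neutral']
game_id=400: ✓ → 123
game_id=401: ✓ → 125
game_id=402: ✓ → 63
game_id=403: ✓ → 81
game_id=404: ✗
game_id=405: ✓ → 126
game_id=406: ✗
game_id=407: ✓ → 124
game_id=408: ✗
game_id=409: ✓ → 88
game_id=410: ✓ → 83
home_pts_max = MAX(123, 125, 63, 81, 126, 124, 88, 83) = 126
—
[quarter_avg: quarter < 2 or venue in ('neutral', 'home')]
game_id=400: ✗
game_id=401: ✓ → 125
game_id=402: ✗
game_id=403: ✓ → 81
game_id=404: ✓ → 63
game_id=405: ✓ → 126
game_id=406: ✓ → 107
game_id=407: ✗
game_id=408: ✓ → 118
game_id=409: ✓ → 88
game_id=410: ✗
quarter_avg = (125 + 81 + 63 + 126 + 107 + 118 + 88) / 7 = 101.1428571429
—
[home_pts_sum: home_pts <= 110]
game_id=400: ✗
game_id=401: ✓ → 125
game_id=402: ✓ → 63
game_id=403: ✗
game_id=404: ✗
game_id=405: ✗
game_id=406: ✗
game_id=407: ✗
game_id=408: ✗
game_id=409: ✓ → 88
game_id=410: ✗
home_pts_sum = 125 + 63 + 88 = 276

home_pts_max=126, quarter_avg=101.1428571429, home_pts_sum=276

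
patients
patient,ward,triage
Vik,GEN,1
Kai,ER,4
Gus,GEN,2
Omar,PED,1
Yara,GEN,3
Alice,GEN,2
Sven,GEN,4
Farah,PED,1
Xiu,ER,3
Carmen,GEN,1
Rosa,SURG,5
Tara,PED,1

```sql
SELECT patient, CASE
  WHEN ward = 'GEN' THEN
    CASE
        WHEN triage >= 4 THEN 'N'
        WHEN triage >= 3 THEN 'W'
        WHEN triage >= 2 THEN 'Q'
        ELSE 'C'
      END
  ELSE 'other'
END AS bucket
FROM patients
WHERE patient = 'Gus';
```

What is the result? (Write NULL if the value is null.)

Q

patient = Gus: ward=GEN, triage=2.
ward='GEN' → inner[triage >= 2] → Q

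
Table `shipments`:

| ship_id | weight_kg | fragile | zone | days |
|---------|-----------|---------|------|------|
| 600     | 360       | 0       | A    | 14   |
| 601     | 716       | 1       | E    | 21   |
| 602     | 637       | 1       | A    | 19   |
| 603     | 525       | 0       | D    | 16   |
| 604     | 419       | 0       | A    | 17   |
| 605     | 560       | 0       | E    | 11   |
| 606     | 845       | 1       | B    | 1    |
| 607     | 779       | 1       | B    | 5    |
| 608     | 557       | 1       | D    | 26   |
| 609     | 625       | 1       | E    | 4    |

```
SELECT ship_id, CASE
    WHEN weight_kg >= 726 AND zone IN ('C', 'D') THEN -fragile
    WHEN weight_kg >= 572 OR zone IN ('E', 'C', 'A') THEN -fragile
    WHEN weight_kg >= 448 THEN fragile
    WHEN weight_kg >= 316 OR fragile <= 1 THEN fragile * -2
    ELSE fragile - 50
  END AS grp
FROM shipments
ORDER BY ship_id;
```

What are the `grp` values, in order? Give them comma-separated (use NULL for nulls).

ship_id=600: weight_kg >= 572 OR zone IN ('E', 'C', 'A') → 0
ship_id=601: weight_kg >= 572 OR zone IN ('E', 'C', 'A') → -1
ship_id=602: weight_kg >= 572 OR zone IN ('E', 'C', 'A') → -1
ship_id=603: weight_kg >= 448 → 0
ship_id=604: weight_kg >= 572 OR zone IN ('E', 'C', 'A') → 0
ship_id=605: weight_kg >= 572 OR zone IN ('E', 'C', 'A') → 0
ship_id=606: weight_kg >= 572 OR zone IN ('E', 'C', 'A') → -1
ship_id=607: weight_kg >= 572 OR zone IN ('E', 'C', 'A') → -1
ship_id=608: weight_kg >= 448 → 1
ship_id=609: weight_kg >= 572 OR zone IN ('E', 'C', 'A') → -1

0, -1, -1, 0, 0, 0, -1, -1, 1, -1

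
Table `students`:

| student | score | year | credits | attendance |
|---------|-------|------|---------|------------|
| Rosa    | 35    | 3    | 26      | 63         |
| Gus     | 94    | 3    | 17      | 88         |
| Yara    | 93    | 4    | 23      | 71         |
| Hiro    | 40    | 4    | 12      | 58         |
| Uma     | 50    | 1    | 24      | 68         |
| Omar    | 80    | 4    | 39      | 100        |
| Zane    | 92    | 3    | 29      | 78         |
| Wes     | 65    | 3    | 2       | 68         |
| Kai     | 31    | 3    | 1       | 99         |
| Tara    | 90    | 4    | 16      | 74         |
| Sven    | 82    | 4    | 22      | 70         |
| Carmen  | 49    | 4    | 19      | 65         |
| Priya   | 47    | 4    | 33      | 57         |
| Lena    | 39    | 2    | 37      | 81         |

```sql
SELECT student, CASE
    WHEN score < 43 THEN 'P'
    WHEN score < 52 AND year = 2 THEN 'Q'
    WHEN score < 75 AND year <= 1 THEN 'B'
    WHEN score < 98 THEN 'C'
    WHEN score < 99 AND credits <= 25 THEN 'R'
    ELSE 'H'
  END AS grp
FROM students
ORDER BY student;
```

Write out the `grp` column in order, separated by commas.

student=Carmen: score < 98 → C
student=Gus: score < 98 → C
student=Hiro: score < 43 → P
student=Kai: score < 43 → P
student=Lena: score < 43 → P
student=Omar: score < 98 → C
student=Priya: score < 98 → C
student=Rosa: score < 43 → P
student=Sven: score < 98 → C
student=Tara: score < 98 → C
student=Uma: score < 75 AND year <= 1 → B
student=Wes: score < 98 → C
student=Yara: score < 98 → C
student=Zane: score < 98 → C

C, C, P, P, P, C, C, P, C, C, B, C, C, C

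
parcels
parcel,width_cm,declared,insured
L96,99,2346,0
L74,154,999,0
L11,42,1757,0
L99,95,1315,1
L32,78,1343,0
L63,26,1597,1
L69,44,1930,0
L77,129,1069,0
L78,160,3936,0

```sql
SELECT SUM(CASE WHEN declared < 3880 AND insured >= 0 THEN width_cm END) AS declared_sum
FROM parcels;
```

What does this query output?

parcel=L96: ✓ → 99
parcel=L74: ✓ → 154
parcel=L11: ✓ → 42
parcel=L99: ✓ → 95
parcel=L32: ✓ → 78
parcel=L63: ✓ → 26
parcel=L69: ✓ → 44
parcel=L77: ✓ → 129
parcel=L78: ✗
declared_sum = 99 + 154 + 42 + 95 + 78 + 26 + 44 + 129 = 667

667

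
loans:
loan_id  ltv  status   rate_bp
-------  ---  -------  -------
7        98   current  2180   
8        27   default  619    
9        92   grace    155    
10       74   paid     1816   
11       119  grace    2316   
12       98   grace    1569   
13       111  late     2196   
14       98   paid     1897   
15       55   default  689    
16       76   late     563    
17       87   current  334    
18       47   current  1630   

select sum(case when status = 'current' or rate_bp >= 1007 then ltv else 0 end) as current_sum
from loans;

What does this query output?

732

loan_id=7: ✓ → 98
loan_id=8: ✗
loan_id=9: ✗
loan_id=10: ✓ → 74
loan_id=11: ✓ → 119
loan_id=12: ✓ → 98
loan_id=13: ✓ → 111
loan_id=14: ✓ → 98
loan_id=15: ✗
loan_id=16: ✗
loan_id=17: ✓ → 87
loan_id=18: ✓ → 47
current_sum = 98 + 74 + 119 + 98 + 111 + 98 + 87 + 47 = 732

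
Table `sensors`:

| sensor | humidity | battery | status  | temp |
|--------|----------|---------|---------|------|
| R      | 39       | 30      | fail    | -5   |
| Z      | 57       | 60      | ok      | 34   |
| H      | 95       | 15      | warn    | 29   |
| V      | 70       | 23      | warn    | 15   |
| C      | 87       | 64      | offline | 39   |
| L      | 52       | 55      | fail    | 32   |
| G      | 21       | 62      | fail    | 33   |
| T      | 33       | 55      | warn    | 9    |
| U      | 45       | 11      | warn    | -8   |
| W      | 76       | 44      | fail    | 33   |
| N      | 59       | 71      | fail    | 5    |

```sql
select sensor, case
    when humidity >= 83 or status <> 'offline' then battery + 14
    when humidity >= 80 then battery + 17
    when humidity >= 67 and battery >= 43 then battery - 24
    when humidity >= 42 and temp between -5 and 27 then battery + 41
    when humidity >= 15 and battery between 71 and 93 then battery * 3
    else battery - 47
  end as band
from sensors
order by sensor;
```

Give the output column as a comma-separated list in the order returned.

78, 76, 29, 69, 85, 44, 69, 25, 37, 58, 74

sensor=C: humidity >= 83 or status <> 'offline' → 78
sensor=G: humidity >= 83 or status <> 'offline' → 76
sensor=H: humidity >= 83 or status <> 'offline' → 29
sensor=L: humidity >= 83 or status <> 'offline' → 69
sensor=N: humidity >= 83 or status <> 'offline' → 85
sensor=R: humidity >= 83 or status <> 'offline' → 44
sensor=T: humidity >= 83 or status <> 'offline' → 69
sensor=U: humidity >= 83 or status <> 'offline' → 25
sensor=V: humidity >= 83 or status <> 'offline' → 37
sensor=W: humidity >= 83 or status <> 'offline' → 58
sensor=Z: humidity >= 83 or status <> 'offline' → 74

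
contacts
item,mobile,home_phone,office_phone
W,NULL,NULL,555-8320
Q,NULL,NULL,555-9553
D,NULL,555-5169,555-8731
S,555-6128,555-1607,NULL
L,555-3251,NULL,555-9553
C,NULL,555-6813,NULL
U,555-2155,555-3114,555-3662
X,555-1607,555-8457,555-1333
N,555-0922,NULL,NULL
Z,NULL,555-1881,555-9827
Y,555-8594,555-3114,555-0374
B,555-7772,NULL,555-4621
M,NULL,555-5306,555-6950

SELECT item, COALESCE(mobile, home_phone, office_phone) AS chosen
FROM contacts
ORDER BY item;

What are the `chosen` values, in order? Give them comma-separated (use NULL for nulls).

item=B: mobile=555-7772 → 555-7772
item=C: mobile=NULL, home_phone=555-6813 → 555-6813
item=D: mobile=NULL, home_phone=555-5169 → 555-5169
item=L: mobile=555-3251 → 555-3251
item=M: mobile=NULL, home_phone=555-5306 → 555-5306
item=N: mobile=555-0922 → 555-0922
item=Q: mobile=NULL, home_phone=NULL, office_phone=555-9553 → 555-9553
item=S: mobile=555-6128 → 555-6128
item=U: mobile=555-2155 → 555-2155
item=W: mobile=NULL, home_phone=NULL, office_phone=555-8320 → 555-8320
item=X: mobile=555-1607 → 555-1607
item=Y: mobile=555-8594 → 555-8594
item=Z: mobile=NULL, home_phone=555-1881 → 555-1881

555-7772, 555-6813, 555-5169, 555-3251, 555-5306, 555-0922, 555-9553, 555-6128, 555-2155, 555-8320, 555-1607, 555-8594, 555-1881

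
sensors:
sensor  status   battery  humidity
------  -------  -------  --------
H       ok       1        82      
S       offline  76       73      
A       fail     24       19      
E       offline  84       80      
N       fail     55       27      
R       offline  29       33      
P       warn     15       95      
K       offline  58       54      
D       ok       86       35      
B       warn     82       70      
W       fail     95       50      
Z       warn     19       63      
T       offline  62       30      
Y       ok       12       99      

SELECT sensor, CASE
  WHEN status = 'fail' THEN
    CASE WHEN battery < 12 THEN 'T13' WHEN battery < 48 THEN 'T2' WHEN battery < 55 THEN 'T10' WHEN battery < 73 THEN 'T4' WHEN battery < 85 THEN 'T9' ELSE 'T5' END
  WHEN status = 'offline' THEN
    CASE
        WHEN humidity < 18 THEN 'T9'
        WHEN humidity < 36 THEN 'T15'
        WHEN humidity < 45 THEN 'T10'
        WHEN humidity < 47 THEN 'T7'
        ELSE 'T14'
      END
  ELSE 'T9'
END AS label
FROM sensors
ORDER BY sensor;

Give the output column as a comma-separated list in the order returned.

sensor=A: status='fail' → inner[battery < 48] → T2
sensor=B: status='warn' → outer ELSE → T9
sensor=D: status='ok' → outer ELSE → T9
sensor=E: status='offline' → inner[ELSE] → T14
sensor=H: status='ok' → outer ELSE → T9
sensor=K: status='offline' → inner[ELSE] → T14
sensor=N: status='fail' → inner[battery < 73] → T4
sensor=P: status='warn' → outer ELSE → T9
sensor=R: status='offline' → inner[humidity < 36] → T15
sensor=S: status='offline' → inner[ELSE] → T14
sensor=T: status='offline' → inner[humidity < 36] → T15
sensor=W: status='fail' → inner[ELSE] → T5
sensor=Y: status='ok' → outer ELSE → T9
sensor=Z: status='warn' → outer ELSE → T9

T2, T9, T9, T14, T9, T14, T4, T9, T15, T14, T15, T5, T9, T9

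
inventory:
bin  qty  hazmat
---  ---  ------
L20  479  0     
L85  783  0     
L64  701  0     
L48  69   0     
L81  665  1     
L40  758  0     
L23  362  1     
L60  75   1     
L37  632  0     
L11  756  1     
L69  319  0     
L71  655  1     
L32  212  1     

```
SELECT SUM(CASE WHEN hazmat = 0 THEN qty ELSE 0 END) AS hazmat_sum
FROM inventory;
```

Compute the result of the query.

3741

bin=L20: ✓ → 479
bin=L85: ✓ → 783
bin=L64: ✓ → 701
bin=L48: ✓ → 69
bin=L81: ✗
bin=L40: ✓ → 758
bin=L23: ✗
bin=L60: ✗
bin=L37: ✓ → 632
bin=L11: ✗
bin=L69: ✓ → 319
bin=L71: ✗
bin=L32: ✗
hazmat_sum = 479 + 783 + 701 + 69 + 758 + 632 + 319 = 3741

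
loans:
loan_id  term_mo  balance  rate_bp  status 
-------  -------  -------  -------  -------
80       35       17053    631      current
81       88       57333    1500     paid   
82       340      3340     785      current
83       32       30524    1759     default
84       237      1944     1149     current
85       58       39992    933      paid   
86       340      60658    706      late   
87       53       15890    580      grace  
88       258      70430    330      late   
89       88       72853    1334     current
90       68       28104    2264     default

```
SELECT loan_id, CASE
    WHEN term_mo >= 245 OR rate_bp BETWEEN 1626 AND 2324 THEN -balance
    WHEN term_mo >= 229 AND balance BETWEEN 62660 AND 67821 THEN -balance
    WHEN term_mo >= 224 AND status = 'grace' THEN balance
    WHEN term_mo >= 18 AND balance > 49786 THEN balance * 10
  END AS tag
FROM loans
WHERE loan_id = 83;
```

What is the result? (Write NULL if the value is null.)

-30524

loan_id = 83: term_mo=32, balance=30524, rate_bp=1759, status=default.
term_mo >= 245 OR rate_bp BETWEEN 1626 AND 2324 → true → -30524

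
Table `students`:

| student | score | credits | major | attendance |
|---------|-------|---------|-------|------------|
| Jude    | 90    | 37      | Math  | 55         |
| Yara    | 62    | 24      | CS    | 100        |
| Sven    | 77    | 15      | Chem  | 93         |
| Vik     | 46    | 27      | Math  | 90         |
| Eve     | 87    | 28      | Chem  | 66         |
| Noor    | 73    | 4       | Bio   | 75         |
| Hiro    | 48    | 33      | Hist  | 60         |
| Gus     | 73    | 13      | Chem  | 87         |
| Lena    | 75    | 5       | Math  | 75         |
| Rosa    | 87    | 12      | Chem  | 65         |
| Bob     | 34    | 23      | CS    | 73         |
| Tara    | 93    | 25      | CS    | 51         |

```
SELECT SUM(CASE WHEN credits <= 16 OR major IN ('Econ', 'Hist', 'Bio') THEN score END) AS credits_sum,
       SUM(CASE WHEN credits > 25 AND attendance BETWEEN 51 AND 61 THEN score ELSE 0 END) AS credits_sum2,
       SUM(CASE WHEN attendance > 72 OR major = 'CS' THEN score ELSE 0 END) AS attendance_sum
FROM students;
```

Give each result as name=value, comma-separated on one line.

credits_sum=433, credits_sum2=138, attendance_sum=533

[credits_sum: credits <= 16 OR major IN ('Econ', 'Hist', 'Bio')]
student=Jude: ✗
student=Yara: ✗
student=Sven: ✓ → 77
student=Vik: ✗
student=Eve: ✗
student=Noor: ✓ → 73
student=Hiro: ✓ → 48
student=Gus: ✓ → 73
student=Lena: ✓ → 75
student=Rosa: ✓ → 87
student=Bob: ✗
student=Tara: ✗
credits_sum = 77 + 73 + 48 + 73 + 75 + 87 = 433
—
[credits_sum2: credits > 25 AND attendance BETWEEN 51 AND 61]
student=Jude: ✓ → 90
student=Yara: ✗
student=Sven: ✗
student=Vik: ✗
student=Eve: ✗
student=Noor: ✗
student=Hiro: ✓ → 48
student=Gus: ✗
student=Lena: ✗
student=Rosa: ✗
student=Bob: ✗
student=Tara: ✗
credits_sum2 = 90 + 48 = 138
—
[attendance_sum: attendance > 72 OR major = 'CS']
student=Jude: ✗
student=Yara: ✓ → 62
student=Sven: ✓ → 77
student=Vik: ✓ → 46
student=Eve: ✗
student=Noor: ✓ → 73
student=Hiro: ✗
student=Gus: ✓ → 73
student=Lena: ✓ → 75
student=Rosa: ✗
student=Bob: ✓ → 34
student=Tara: ✓ → 93
attendance_sum = 62 + 77 + 46 + 73 + 73 + 75 + 34 + 93 = 533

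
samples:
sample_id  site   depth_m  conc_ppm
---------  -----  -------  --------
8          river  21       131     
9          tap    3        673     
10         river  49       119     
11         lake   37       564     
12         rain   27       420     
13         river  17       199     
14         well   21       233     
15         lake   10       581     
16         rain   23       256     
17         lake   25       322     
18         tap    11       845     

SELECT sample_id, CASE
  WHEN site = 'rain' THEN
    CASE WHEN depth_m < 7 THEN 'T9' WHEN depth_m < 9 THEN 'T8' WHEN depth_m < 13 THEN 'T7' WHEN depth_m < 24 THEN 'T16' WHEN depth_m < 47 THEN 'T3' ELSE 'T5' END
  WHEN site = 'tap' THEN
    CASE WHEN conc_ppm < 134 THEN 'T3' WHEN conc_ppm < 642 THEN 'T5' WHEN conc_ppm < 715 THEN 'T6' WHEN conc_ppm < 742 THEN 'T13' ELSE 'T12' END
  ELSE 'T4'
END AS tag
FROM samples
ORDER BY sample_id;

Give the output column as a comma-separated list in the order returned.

T4, T6, T4, T4, T3, T4, T4, T4, T16, T4, T12

sample_id=8: site='river' → outer ELSE → T4
sample_id=9: site='tap' → inner[conc_ppm < 715] → T6
sample_id=10: site='river' → outer ELSE → T4
sample_id=11: site='lake' → outer ELSE → T4
sample_id=12: site='rain' → inner[depth_m < 47] → T3
sample_id=13: site='river' → outer ELSE → T4
sample_id=14: site='well' → outer ELSE → T4
sample_id=15: site='lake' → outer ELSE → T4
sample_id=16: site='rain' → inner[depth_m < 24] → T16
sample_id=17: site='lake' → outer ELSE → T4
sample_id=18: site='tap' → inner[ELSE] → T12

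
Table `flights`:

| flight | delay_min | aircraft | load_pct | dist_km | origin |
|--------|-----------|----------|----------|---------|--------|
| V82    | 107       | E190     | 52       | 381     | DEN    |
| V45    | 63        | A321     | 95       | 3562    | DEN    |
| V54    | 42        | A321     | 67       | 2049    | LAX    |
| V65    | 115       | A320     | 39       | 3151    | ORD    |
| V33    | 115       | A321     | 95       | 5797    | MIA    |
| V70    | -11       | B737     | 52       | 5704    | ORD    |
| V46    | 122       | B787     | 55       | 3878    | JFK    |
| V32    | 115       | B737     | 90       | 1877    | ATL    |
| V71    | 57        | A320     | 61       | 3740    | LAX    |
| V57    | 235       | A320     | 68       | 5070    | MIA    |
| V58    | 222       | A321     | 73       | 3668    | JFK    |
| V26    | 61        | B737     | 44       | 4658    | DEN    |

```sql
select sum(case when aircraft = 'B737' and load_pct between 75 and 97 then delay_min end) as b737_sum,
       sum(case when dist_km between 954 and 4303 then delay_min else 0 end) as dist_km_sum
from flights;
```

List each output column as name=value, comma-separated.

[b737_sum: aircraft = 'B737' and load_pct between 75 and 97]
flight=V82: ✗
flight=V45: ✗
flight=V54: ✗
flight=V65: ✗
flight=V33: ✗
flight=V70: ✗
flight=V46: ✗
flight=V32: ✓ → 115
flight=V71: ✗
flight=V57: ✗
flight=V58: ✗
flight=V26: ✗
b737_sum = 115
—
[dist_km_sum: dist_km between 954 and 4303]
flight=V82: ✗
flight=V45: ✓ → 63
flight=V54: ✓ → 42
flight=V65: ✓ → 115
flight=V33: ✗
flight=V70: ✗
flight=V46: ✓ → 122
flight=V32: ✓ → 115
flight=V71: ✓ → 57
flight=V57: ✗
flight=V58: ✓ → 222
flight=V26: ✗
dist_km_sum = 63 + 42 + 115 + 122 + 115 + 57 + 222 = 736

b737_sum=115, dist_km_sum=736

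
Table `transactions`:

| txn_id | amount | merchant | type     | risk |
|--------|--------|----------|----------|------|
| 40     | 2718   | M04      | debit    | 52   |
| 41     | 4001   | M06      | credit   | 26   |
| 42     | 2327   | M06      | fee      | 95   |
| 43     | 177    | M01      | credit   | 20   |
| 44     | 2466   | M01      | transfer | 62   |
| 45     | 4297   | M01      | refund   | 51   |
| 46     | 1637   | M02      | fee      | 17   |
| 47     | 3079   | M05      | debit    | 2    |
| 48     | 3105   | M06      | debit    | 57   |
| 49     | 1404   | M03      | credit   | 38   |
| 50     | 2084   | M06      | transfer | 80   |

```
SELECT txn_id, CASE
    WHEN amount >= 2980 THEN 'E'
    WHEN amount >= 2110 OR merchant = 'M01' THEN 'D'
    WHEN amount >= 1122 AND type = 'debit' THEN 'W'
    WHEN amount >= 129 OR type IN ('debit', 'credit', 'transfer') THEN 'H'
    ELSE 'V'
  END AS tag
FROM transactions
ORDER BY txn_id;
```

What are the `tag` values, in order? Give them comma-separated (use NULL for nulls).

D, E, D, D, D, E, H, E, E, H, H

txn_id=40: amount >= 2110 OR merchant = 'M01' → D
txn_id=41: amount >= 2980 → E
txn_id=42: amount >= 2110 OR merchant = 'M01' → D
txn_id=43: amount >= 2110 OR merchant = 'M01' → D
txn_id=44: amount >= 2110 OR merchant = 'M01' → D
txn_id=45: amount >= 2980 → E
txn_id=46: amount >= 129 OR type IN ('debit', 'credit', 'transfer') → H
txn_id=47: amount >= 2980 → E
txn_id=48: amount >= 2980 → E
txn_id=49: amount >= 129 OR type IN ('debit', 'credit', 'transfer') → H
txn_id=50: amount >= 129 OR type IN ('debit', 'credit', 'transfer') → H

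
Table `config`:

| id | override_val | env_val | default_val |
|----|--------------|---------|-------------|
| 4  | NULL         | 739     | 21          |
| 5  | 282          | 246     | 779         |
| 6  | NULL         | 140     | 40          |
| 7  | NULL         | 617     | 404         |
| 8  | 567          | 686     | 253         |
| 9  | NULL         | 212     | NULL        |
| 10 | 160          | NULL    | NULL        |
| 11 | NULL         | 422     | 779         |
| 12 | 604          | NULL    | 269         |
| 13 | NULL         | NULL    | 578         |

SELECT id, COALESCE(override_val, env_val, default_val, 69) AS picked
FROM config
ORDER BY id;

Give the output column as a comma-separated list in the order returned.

739, 282, 140, 617, 567, 212, 160, 422, 604, 578

id=4: override_val=NULL, env_val=739 → 739
id=5: override_val=282 → 282
id=6: override_val=NULL, env_val=140 → 140
id=7: override_val=NULL, env_val=617 → 617
id=8: override_val=567 → 567
id=9: override_val=NULL, env_val=212 → 212
id=10: override_val=160 → 160
id=11: override_val=NULL, env_val=422 → 422
id=12: override_val=604 → 604
id=13: override_val=NULL, env_val=NULL, default_val=578 → 578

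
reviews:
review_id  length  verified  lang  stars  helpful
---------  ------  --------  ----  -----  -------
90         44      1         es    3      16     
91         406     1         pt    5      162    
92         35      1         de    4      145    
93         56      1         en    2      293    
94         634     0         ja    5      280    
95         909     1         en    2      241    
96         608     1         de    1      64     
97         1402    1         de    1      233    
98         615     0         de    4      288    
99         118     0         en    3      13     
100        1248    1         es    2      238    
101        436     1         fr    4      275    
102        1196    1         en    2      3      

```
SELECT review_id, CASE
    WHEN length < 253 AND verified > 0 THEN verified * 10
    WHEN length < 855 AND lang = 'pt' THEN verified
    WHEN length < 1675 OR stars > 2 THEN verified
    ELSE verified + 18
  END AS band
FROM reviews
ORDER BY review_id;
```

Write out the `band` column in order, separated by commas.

10, 1, 10, 10, 0, 1, 1, 1, 0, 0, 1, 1, 1

review_id=90: length < 253 AND verified > 0 → 10
review_id=91: length < 855 AND lang = 'pt' → 1
review_id=92: length < 253 AND verified > 0 → 10
review_id=93: length < 253 AND verified > 0 → 10
review_id=94: length < 1675 OR stars > 2 → 0
review_id=95: length < 1675 OR stars > 2 → 1
review_id=96: length < 1675 OR stars > 2 → 1
review_id=97: length < 1675 OR stars > 2 → 1
review_id=98: length < 1675 OR stars > 2 → 0
review_id=99: length < 1675 OR stars > 2 → 0
review_id=100: length < 1675 OR stars > 2 → 1
review_id=101: length < 1675 OR stars > 2 → 1
review_id=102: length < 1675 OR stars > 2 → 1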